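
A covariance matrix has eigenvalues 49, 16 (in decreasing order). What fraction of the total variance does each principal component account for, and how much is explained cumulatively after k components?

Step 1 — total variance = trace(Sigma) = Σ λ_i = 49 + 16 = 65.

Step 2 — fraction explained by component i = λ_i / Σ λ:
  PC1: 49/65 = 0.7538
  PC2: 16/65 = 0.2462

Step 3 — cumulative fraction after k components = (λ_1 + ... + λ_k) / Σ λ:
  k = 1: 49/65 = 0.7538
  k = 2: (49 + 16)/65 = 65/65 = 1

Summary (fraction, with percent):

explained: PC1 0.7538 (75.38%), PC2 0.2462 (24.62%);  cumulative: 0.7538, 1


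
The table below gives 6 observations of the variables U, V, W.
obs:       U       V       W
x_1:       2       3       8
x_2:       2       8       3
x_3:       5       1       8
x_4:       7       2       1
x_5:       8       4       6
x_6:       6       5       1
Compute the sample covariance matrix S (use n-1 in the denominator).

Step 1 — column means:
  mean(U) = (2 + 2 + 5 + 7 + 8 + 6) / 6 = 30/6 = 5
  mean(V) = (3 + 8 + 1 + 2 + 4 + 5) / 6 = 23/6 = 3.8333
  mean(W) = (8 + 3 + 8 + 1 + 6 + 1) / 6 = 27/6 = 4.5

Step 2 — sample covariance S[i,j] = (1/(n-1)) · Σ_k (x_{k,i} - mean_i) · (x_{k,j} - mean_j), with n-1 = 5.
  S[U,U] = ((-3)·(-3) + (-3)·(-3) + (0)·(0) + (2)·(2) + (3)·(3) + (1)·(1)) / 5 = 32/5 = 6.4
  S[U,V] = ((-3)·(-0.8333) + (-3)·(4.1667) + (0)·(-2.8333) + (2)·(-1.8333) + (3)·(0.1667) + (1)·(1.1667)) / 5 = -12/5 = -2.4
  S[U,W] = ((-3)·(3.5) + (-3)·(-1.5) + (0)·(3.5) + (2)·(-3.5) + (3)·(1.5) + (1)·(-3.5)) / 5 = -12/5 = -2.4
  S[V,V] = ((-0.8333)·(-0.8333) + (4.1667)·(4.1667) + (-2.8333)·(-2.8333) + (-1.8333)·(-1.8333) + (0.1667)·(0.1667) + (1.1667)·(1.1667)) / 5 = 30.8333/5 = 6.1667
  S[V,W] = ((-0.8333)·(3.5) + (4.1667)·(-1.5) + (-2.8333)·(3.5) + (-1.8333)·(-3.5) + (0.1667)·(1.5) + (1.1667)·(-3.5)) / 5 = -16.5/5 = -3.3
  S[W,W] = ((3.5)·(3.5) + (-1.5)·(-1.5) + (3.5)·(3.5) + (-3.5)·(-3.5) + (1.5)·(1.5) + (-3.5)·(-3.5)) / 5 = 53.5/5 = 10.7

S is symmetric (S[j,i] = S[i,j]). Assembling:

S = [[6.4, -2.4, -2.4],
 [-2.4, 6.1667, -3.3],
 [-2.4, -3.3, 10.7]]


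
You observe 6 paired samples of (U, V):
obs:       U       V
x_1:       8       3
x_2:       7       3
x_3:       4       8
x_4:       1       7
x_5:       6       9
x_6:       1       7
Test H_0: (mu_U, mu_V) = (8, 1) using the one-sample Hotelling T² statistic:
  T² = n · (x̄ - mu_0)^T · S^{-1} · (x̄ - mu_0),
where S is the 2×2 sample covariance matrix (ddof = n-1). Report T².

Step 1 — sample mean vector:
  mean(U) = (8 + 7 + 4 + 1 + 6 + 1) / 6 = 27/6 = 4.5
  mean(V) = (3 + 3 + 8 + 7 + 9 + 7) / 6 = 37/6 = 6.1667
  x̄ = (4.5, 6.1667),  deviation x̄ - mu_0 = (4.5, 6.1667) - (8, 1) = (-3.5, 5.1667).

Step 2 — sample covariance matrix, S[i,j] = (1/(n-1)) · Σ_k (x_{k,i} - mean_i) · (x_{k,j} - mean_j), divisor n-1 = 5:
  S[U,U] = ((3.5)·(3.5) + (2.5)·(2.5) + (-0.5)·(-0.5) + (-3.5)·(-3.5) + (1.5)·(1.5) + (-3.5)·(-3.5)) / 5 = 45.5/5 = 9.1
  S[U,V] = ((3.5)·(-3.1667) + (2.5)·(-3.1667) + (-0.5)·(1.8333) + (-3.5)·(0.8333) + (1.5)·(2.8333) + (-3.5)·(0.8333)) / 5 = -21.5/5 = -4.3
  S[V,V] = ((-3.1667)·(-3.1667) + (-3.1667)·(-3.1667) + (1.8333)·(1.8333) + (0.8333)·(0.8333) + (2.8333)·(2.8333) + (0.8333)·(0.8333)) / 5 = 32.8333/5 = 6.5667
  S = [[9.1, -4.3],
 [-4.3, 6.5667]].

Step 3 — invert S. det(S) = 9.1·6.5667 - (-4.3)² = 41.2667.
  S^{-1} = (1/det) · [[d, -b], [-b, a]] = [[0.1591, 0.1042],
 [0.1042, 0.2205]].

Step 4 — quadratic form (x̄ - mu_0)^T · S^{-1} · (x̄ - mu_0):
  S^{-1} · (x̄ - mu_0) = (-0.0186, 0.7746),
  (x̄ - mu_0)^T · [...] = (-3.5)·(-0.0186) + (5.1667)·(0.7746) = 4.0673.

Step 5 — scale by n: T² = 6 · 4.0673 = 24.4039.

T² ≈ 24.4039


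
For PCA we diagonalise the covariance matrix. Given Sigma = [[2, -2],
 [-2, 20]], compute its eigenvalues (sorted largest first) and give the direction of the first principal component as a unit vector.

Step 1 — characteristic polynomial of 2×2 Sigma:
  det(Sigma - λI) = λ² - trace · λ + det = 0.
  trace = 2 + 20 = 22, det = 2·20 - (-2)² = 36.
Step 2 — discriminant:
  Δ = trace² - 4·det = 484 - 144 = 340.
Step 3 — eigenvalues:
  λ = (trace ± √Δ)/2 = (22 ± 18.4391)/2,
  λ_1 = 20.2195,  λ_2 = 1.7805.

Step 4 — unit eigenvector for λ_1: solve (Sigma - λ_1 I)v = 0. First row:
  (2 - 20.2195)·v_x + (-2)·v_y = 0, i.e. (-18.2195)·v_x + (-2)·v_y = 0,
  so v ∝ (b, λ_1 - a) = (-2, 18.2195); multiply by -1 so the first entry is positive: u = (2, -18.2195).
  ||u|| = √((2)² + (-18.2195)²) = √(335.9518) ≈ 18.329,
  v_1 = u/||u|| ≈ (0.1091, -0.994) (||v_1|| = 1).

λ_1 = 20.2195,  λ_2 = 1.7805;  v_1 ≈ (0.1091, -0.994)


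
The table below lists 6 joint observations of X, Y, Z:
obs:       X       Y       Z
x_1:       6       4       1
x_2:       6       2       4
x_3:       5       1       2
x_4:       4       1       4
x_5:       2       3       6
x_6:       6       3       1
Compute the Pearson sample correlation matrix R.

Step 1 — column means:
  mean(X) = (6 + 6 + 5 + 4 + 2 + 6) / 6 = 29/6 = 4.8333
  mean(Y) = (4 + 2 + 1 + 1 + 3 + 3) / 6 = 14/6 = 2.3333
  mean(Z) = (1 + 4 + 2 + 4 + 6 + 1) / 6 = 18/6 = 3

Step 2 — sample variances and covariances s[i,j] = (1/(n-1)) · Σ_k (x_{k,i} - mean_i) · (x_{k,j} - mean_j), with n-1 = 5:
  s[X,X] = ((1.1667)·(1.1667) + (1.1667)·(1.1667) + (0.1667)·(0.1667) + (-0.8333)·(-0.8333) + (-2.8333)·(-2.8333) + (1.1667)·(1.1667)) / 5 = 12.8333/5 = 2.5667
  s[X,Y] = ((1.1667)·(1.6667) + (1.1667)·(-0.3333) + (0.1667)·(-1.3333) + (-0.8333)·(-1.3333) + (-2.8333)·(0.6667) + (1.1667)·(0.6667)) / 5 = 1.3333/5 = 0.2667
  s[X,Z] = ((1.1667)·(-2) + (1.1667)·(1) + (0.1667)·(-1) + (-0.8333)·(1) + (-2.8333)·(3) + (1.1667)·(-2)) / 5 = -13/5 = -2.6
  s[Y,Y] = ((1.6667)·(1.6667) + (-0.3333)·(-0.3333) + (-1.3333)·(-1.3333) + (-1.3333)·(-1.3333) + (0.6667)·(0.6667) + (0.6667)·(0.6667)) / 5 = 7.3333/5 = 1.4667
  s[Y,Z] = ((1.6667)·(-2) + (-0.3333)·(1) + (-1.3333)·(-1) + (-1.3333)·(1) + (0.6667)·(3) + (0.6667)·(-2)) / 5 = -3/5 = -0.6
  s[Z,Z] = ((-2)·(-2) + (1)·(1) + (-1)·(-1) + (1)·(1) + (3)·(3) + (-2)·(-2)) / 5 = 20/5 = 4
  Sample standard deviations s_i = √(s[i,i]):
  s(X) = √(2.5667) = 1.6021
  s(Y) = √(1.4667) = 1.2111
  s(Z) = √(4) = 2

Step 3 — r_{ij} = s_{ij} / (s_i · s_j):
  r[X,X] = 1 (diagonal).
  r[X,Y] = 0.2667 / (1.6021 · 1.2111) = 0.2667 / 1.9402 = 0.1374
  r[X,Z] = -2.6 / (1.6021 · 2) = -2.6 / 3.2042 = -0.8114
  r[Y,Y] = 1 (diagonal).
  r[Y,Z] = -0.6 / (1.2111 · 2) = -0.6 / 2.4221 = -0.2477
  r[Z,Z] = 1 (diagonal).

R is symmetric with unit diagonal. Assembling:

R = [[1, 0.1374, -0.8114],
 [0.1374, 1, -0.2477],
 [-0.8114, -0.2477, 1]]


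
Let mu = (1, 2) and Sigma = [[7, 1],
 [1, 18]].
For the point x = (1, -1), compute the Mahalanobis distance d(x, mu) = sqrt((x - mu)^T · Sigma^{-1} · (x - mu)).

Step 1 — centre the observation: (x - mu) = (0, -3).

Step 2 — invert Sigma. det(Sigma) = 7·18 - (1)² = 125.
  Sigma^{-1} = (1/det) · [[d, -b], [-b, a]] = [[0.144, -0.008],
 [-0.008, 0.056]].

Step 3 — form the quadratic (x - mu)^T · Sigma^{-1} · (x - mu):
  Sigma^{-1} · (x - mu) = (0.024, -0.168).
  (x - mu)^T · [Sigma^{-1} · (x - mu)] = (0)·(0.024) + (-3)·(-0.168) = 0.504.

Step 4 — take square root: d = √(0.504) ≈ 0.7099.

d(x, mu) = √(0.504) ≈ 0.7099


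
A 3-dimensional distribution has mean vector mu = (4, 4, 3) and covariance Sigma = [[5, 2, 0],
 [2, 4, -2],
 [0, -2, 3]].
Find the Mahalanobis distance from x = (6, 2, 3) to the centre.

Step 1 — centre the observation: (x - mu) = (2, -2, 0).

Step 2 — invert Sigma (cofactor / det for 3×3, or solve directly):
  Sigma^{-1} = [[0.2857, -0.2143, -0.1429],
 [-0.2143, 0.5357, 0.3571],
 [-0.1429, 0.3571, 0.5714]].

Step 3 — form the quadratic (x - mu)^T · Sigma^{-1} · (x - mu):
  Sigma^{-1} · (x - mu) = (1, -1.5, -1).
  (x - mu)^T · [Sigma^{-1} · (x - mu)] = (2)·(1) + (-2)·(-1.5) + (0)·(-1) = 5.

Step 4 — take square root: d = √(5) ≈ 2.2361.

d(x, mu) = √(5) ≈ 2.2361


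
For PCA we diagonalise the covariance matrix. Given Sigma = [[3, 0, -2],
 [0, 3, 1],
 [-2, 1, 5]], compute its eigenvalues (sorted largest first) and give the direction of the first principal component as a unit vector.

Step 1 — characteristic polynomial p(λ) = det(λI - Sigma) = λ³ - tr·λ² + c_1·λ - det, where tr = trace, c_1 = sum of the principal 2×2 minors, det = det(Sigma):
  tr = 3 + 3 + 5 = 11,
  c_1 = (3·3 - (0)²) + (3·5 - (-2)²) + (3·5 - (1)²) = 9 + 11 + 14 = 34,
  det = 3·(3·5 - (1)²) - (0)·((0)·5 - (1)·(-2)) + (-2)·((0)·(1) - 3·(-2)) = 3·(14) - (0)·(2) + (-2)·(6) = 30.
  So p(λ) = λ³ - 11λ² + 34λ - 30.
Step 2 — look for an integer root (rational root theorem: any rational root is an integer divisor of 30). Testing λ = 3:
  p(3) = 27 - 99 + 102 - 30 = 0  ✓
  Dividing out (λ - 3): p(λ) = (λ - 3)(λ² - 8λ + 10).
Step 3 — remaining eigenvalues from the quadratic λ² - 8λ + 10 = 0:
  Δ = 8² - 4·10 = 64 - 40 = 24,  λ = (8 ± √24)/2 = (8 ± 4.899)/2 ≈ 6.4495 or 1.5505.
  Sorted: λ_1 = 6.4495,  λ_2 = 3,  λ_3 = 1.5505  (check: sum = 11 = tr ✓).

Step 4 — unit eigenvector for λ_1 ≈ 6.4495: v spans the null space of (Sigma - λ_1 I), whose rows are
  r_1 = (-3.4495, 0, -2),  r_2 = (0, -3.4495, 1),  r_3 = (-2, 1, -1.4495).
  v is orthogonal to every row, so take v ∝ r_1 × r_2 = ((0)·(1) - (-2)·(-3.4495), (-2)·(0) - (-3.4495)·(1), (-3.4495)·(-3.4495) - (0)·(0)) ≈ (-6.899, 3.4495, 11.899).
  Rescale (multiply by -1 so the first nonzero entry is positive): u = (6.899, -3.4495, -11.899).
  ||u|| = √((6.899)² + (-3.4495)² + (-11.899)²) = √(201.0806) ≈ 14.1803,  v_1 = u/||u|| ≈ (0.4865, -0.2433, -0.8391) (||v_1|| = 1).

λ_1 = 6.4495,  λ_2 = 3,  λ_3 = 1.5505;  v_1 ≈ (0.4865, -0.2433, -0.8391)


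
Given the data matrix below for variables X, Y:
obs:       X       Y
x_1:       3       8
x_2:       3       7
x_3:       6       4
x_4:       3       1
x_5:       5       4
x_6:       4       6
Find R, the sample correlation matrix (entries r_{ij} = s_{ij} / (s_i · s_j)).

Step 1 — column means:
  mean(X) = (3 + 3 + 6 + 3 + 5 + 4) / 6 = 24/6 = 4
  mean(Y) = (8 + 7 + 4 + 1 + 4 + 6) / 6 = 30/6 = 5

Step 2 — sample variances and covariances s[i,j] = (1/(n-1)) · Σ_k (x_{k,i} - mean_i) · (x_{k,j} - mean_j), with n-1 = 5:
  s[X,X] = ((-1)·(-1) + (-1)·(-1) + (2)·(2) + (-1)·(-1) + (1)·(1) + (0)·(0)) / 5 = 8/5 = 1.6
  s[X,Y] = ((-1)·(3) + (-1)·(2) + (2)·(-1) + (-1)·(-4) + (1)·(-1) + (0)·(1)) / 5 = -4/5 = -0.8
  s[Y,Y] = ((3)·(3) + (2)·(2) + (-1)·(-1) + (-4)·(-4) + (-1)·(-1) + (1)·(1)) / 5 = 32/5 = 6.4
  Sample standard deviations s_i = √(s[i,i]):
  s(X) = √(1.6) = 1.2649
  s(Y) = √(6.4) = 2.5298

Step 3 — r_{ij} = s_{ij} / (s_i · s_j):
  r[X,X] = 1 (diagonal).
  r[X,Y] = -0.8 / (1.2649 · 2.5298) = -0.8 / 3.2 = -0.25
  r[Y,Y] = 1 (diagonal).

R is symmetric with unit diagonal. Assembling:

R = [[1, -0.25],
 [-0.25, 1]]


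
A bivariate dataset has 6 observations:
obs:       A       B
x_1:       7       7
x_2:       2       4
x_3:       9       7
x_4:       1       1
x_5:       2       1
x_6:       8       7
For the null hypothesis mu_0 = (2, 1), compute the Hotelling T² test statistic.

Step 1 — sample mean vector:
  mean(A) = (7 + 2 + 9 + 1 + 2 + 8) / 6 = 29/6 = 4.8333
  mean(B) = (7 + 4 + 7 + 1 + 1 + 7) / 6 = 27/6 = 4.5
  x̄ = (4.8333, 4.5),  deviation x̄ - mu_0 = (4.8333, 4.5) - (2, 1) = (2.8333, 3.5).

Step 2 — sample covariance matrix, S[i,j] = (1/(n-1)) · Σ_k (x_{k,i} - mean_i) · (x_{k,j} - mean_j), divisor n-1 = 5:
  S[A,A] = ((2.1667)·(2.1667) + (-2.8333)·(-2.8333) + (4.1667)·(4.1667) + (-3.8333)·(-3.8333) + (-2.8333)·(-2.8333) + (3.1667)·(3.1667)) / 5 = 62.8333/5 = 12.5667
  S[A,B] = ((2.1667)·(2.5) + (-2.8333)·(-0.5) + (4.1667)·(2.5) + (-3.8333)·(-3.5) + (-2.8333)·(-3.5) + (3.1667)·(2.5)) / 5 = 48.5/5 = 9.7
  S[B,B] = ((2.5)·(2.5) + (-0.5)·(-0.5) + (2.5)·(2.5) + (-3.5)·(-3.5) + (-3.5)·(-3.5) + (2.5)·(2.5)) / 5 = 43.5/5 = 8.7
  S = [[12.5667, 9.7],
 [9.7, 8.7]].

Step 3 — invert S. det(S) = 12.5667·8.7 - (9.7)² = 15.24.
  S^{-1} = (1/det) · [[d, -b], [-b, a]] = [[0.5709, -0.6365],
 [-0.6365, 0.8246]].

Step 4 — quadratic form (x̄ - mu_0)^T · S^{-1} · (x̄ - mu_0):
  S^{-1} · (x̄ - mu_0) = (-0.6102, 1.0827),
  (x̄ - mu_0)^T · [...] = (2.8333)·(-0.6102) + (3.5)·(1.0827) = 2.0604.

Step 5 — scale by n: T² = 6 · 2.0604 = 12.3622.

T² ≈ 12.3622


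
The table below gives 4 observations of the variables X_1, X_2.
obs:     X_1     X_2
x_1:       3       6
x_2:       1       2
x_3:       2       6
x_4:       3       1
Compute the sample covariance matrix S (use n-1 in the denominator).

Step 1 — column means:
  mean(X_1) = (3 + 1 + 2 + 3) / 4 = 9/4 = 2.25
  mean(X_2) = (6 + 2 + 6 + 1) / 4 = 15/4 = 3.75

Step 2 — sample covariance S[i,j] = (1/(n-1)) · Σ_k (x_{k,i} - mean_i) · (x_{k,j} - mean_j), with n-1 = 3.
  S[X_1,X_1] = ((0.75)·(0.75) + (-1.25)·(-1.25) + (-0.25)·(-0.25) + (0.75)·(0.75)) / 3 = 2.75/3 = 0.9167
  S[X_1,X_2] = ((0.75)·(2.25) + (-1.25)·(-1.75) + (-0.25)·(2.25) + (0.75)·(-2.75)) / 3 = 1.25/3 = 0.4167
  S[X_2,X_2] = ((2.25)·(2.25) + (-1.75)·(-1.75) + (2.25)·(2.25) + (-2.75)·(-2.75)) / 3 = 20.75/3 = 6.9167

S is symmetric (S[j,i] = S[i,j]). Assembling:

S = [[0.9167, 0.4167],
 [0.4167, 6.9167]]


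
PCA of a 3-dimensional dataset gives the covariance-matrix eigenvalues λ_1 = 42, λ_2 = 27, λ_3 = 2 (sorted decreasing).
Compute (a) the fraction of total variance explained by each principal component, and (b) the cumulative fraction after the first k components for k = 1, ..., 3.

Step 1 — total variance = trace(Sigma) = Σ λ_i = 42 + 27 + 2 = 71.

Step 2 — fraction explained by component i = λ_i / Σ λ:
  PC1: 42/71 = 0.5915
  PC2: 27/71 = 0.3803
  PC3: 2/71 = 0.0282

Step 3 — cumulative fraction after k components = (λ_1 + ... + λ_k) / Σ λ:
  k = 1: 42/71 = 0.5915
  k = 2: (42 + 27)/71 = 69/71 = 0.9718
  k = 3: (42 + 27 + 2)/71 = 71/71 = 1

Summary (fraction, with percent):

explained: PC1 0.5915 (59.15%), PC2 0.3803 (38.03%), PC3 0.0282 (2.82%);  cumulative: 0.5915, 0.9718, 1


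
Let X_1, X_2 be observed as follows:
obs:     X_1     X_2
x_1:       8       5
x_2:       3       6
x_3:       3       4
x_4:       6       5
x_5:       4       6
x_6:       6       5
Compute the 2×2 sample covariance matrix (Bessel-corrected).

Step 1 — column means:
  mean(X_1) = (8 + 3 + 3 + 6 + 4 + 6) / 6 = 30/6 = 5
  mean(X_2) = (5 + 6 + 4 + 5 + 6 + 5) / 6 = 31/6 = 5.1667

Step 2 — sample covariance S[i,j] = (1/(n-1)) · Σ_k (x_{k,i} - mean_i) · (x_{k,j} - mean_j), with n-1 = 5.
  S[X_1,X_1] = ((3)·(3) + (-2)·(-2) + (-2)·(-2) + (1)·(1) + (-1)·(-1) + (1)·(1)) / 5 = 20/5 = 4
  S[X_1,X_2] = ((3)·(-0.1667) + (-2)·(0.8333) + (-2)·(-1.1667) + (1)·(-0.1667) + (-1)·(0.8333) + (1)·(-0.1667)) / 5 = -1/5 = -0.2
  S[X_2,X_2] = ((-0.1667)·(-0.1667) + (0.8333)·(0.8333) + (-1.1667)·(-1.1667) + (-0.1667)·(-0.1667) + (0.8333)·(0.8333) + (-0.1667)·(-0.1667)) / 5 = 2.8333/5 = 0.5667

S is symmetric (S[j,i] = S[i,j]). Assembling:

S = [[4, -0.2],
 [-0.2, 0.5667]]


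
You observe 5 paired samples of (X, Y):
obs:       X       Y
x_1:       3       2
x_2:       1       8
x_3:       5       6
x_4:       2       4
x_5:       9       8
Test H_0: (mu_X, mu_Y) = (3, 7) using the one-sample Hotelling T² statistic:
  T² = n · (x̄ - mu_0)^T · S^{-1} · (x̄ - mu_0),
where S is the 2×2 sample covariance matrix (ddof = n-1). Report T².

Step 1 — sample mean vector:
  mean(X) = (3 + 1 + 5 + 2 + 9) / 5 = 20/5 = 4
  mean(Y) = (2 + 8 + 6 + 4 + 8) / 5 = 28/5 = 5.6
  x̄ = (4, 5.6),  deviation x̄ - mu_0 = (4, 5.6) - (3, 7) = (1, -1.4).

Step 2 — sample covariance matrix, S[i,j] = (1/(n-1)) · Σ_k (x_{k,i} - mean_i) · (x_{k,j} - mean_j), divisor n-1 = 4:
  S[X,X] = ((-1)·(-1) + (-3)·(-3) + (1)·(1) + (-2)·(-2) + (5)·(5)) / 4 = 40/4 = 10
  S[X,Y] = ((-1)·(-3.6) + (-3)·(2.4) + (1)·(0.4) + (-2)·(-1.6) + (5)·(2.4)) / 4 = 12/4 = 3
  S[Y,Y] = ((-3.6)·(-3.6) + (2.4)·(2.4) + (0.4)·(0.4) + (-1.6)·(-1.6) + (2.4)·(2.4)) / 4 = 27.2/4 = 6.8
  S = [[10, 3],
 [3, 6.8]].

Step 3 — invert S. det(S) = 10·6.8 - (3)² = 59.
  S^{-1} = (1/det) · [[d, -b], [-b, a]] = [[0.1153, -0.0508],
 [-0.0508, 0.1695]].

Step 4 — quadratic form (x̄ - mu_0)^T · S^{-1} · (x̄ - mu_0):
  S^{-1} · (x̄ - mu_0) = (0.1864, -0.2881),
  (x̄ - mu_0)^T · [...] = (1)·(0.1864) + (-1.4)·(-0.2881) = 0.5898.

Step 5 — scale by n: T² = 5 · 0.5898 = 2.9492.

T² ≈ 2.9492


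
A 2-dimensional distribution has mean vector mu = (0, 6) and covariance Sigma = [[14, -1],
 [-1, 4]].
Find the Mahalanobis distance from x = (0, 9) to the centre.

Step 1 — centre the observation: (x - mu) = (0, 3).

Step 2 — invert Sigma. det(Sigma) = 14·4 - (-1)² = 55.
  Sigma^{-1} = (1/det) · [[d, -b], [-b, a]] = [[0.0727, 0.0182],
 [0.0182, 0.2545]].

Step 3 — form the quadratic (x - mu)^T · Sigma^{-1} · (x - mu):
  Sigma^{-1} · (x - mu) = (0.0545, 0.7636).
  (x - mu)^T · [Sigma^{-1} · (x - mu)] = (0)·(0.0545) + (3)·(0.7636) = 2.2909.

Step 4 — take square root: d = √(2.2909) ≈ 1.5136.

d(x, mu) = √(2.2909) ≈ 1.5136


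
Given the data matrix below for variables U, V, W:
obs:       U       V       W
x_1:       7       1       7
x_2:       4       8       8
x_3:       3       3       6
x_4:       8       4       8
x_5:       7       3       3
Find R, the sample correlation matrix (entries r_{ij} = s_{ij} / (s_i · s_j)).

Step 1 — column means:
  mean(U) = (7 + 4 + 3 + 8 + 7) / 5 = 29/5 = 5.8
  mean(V) = (1 + 8 + 3 + 4 + 3) / 5 = 19/5 = 3.8
  mean(W) = (7 + 8 + 6 + 8 + 3) / 5 = 32/5 = 6.4

Step 2 — sample variances and covariances s[i,j] = (1/(n-1)) · Σ_k (x_{k,i} - mean_i) · (x_{k,j} - mean_j), with n-1 = 4:
  s[U,U] = ((1.2)·(1.2) + (-1.8)·(-1.8) + (-2.8)·(-2.8) + (2.2)·(2.2) + (1.2)·(1.2)) / 4 = 18.8/4 = 4.7
  s[U,V] = ((1.2)·(-2.8) + (-1.8)·(4.2) + (-2.8)·(-0.8) + (2.2)·(0.2) + (1.2)·(-0.8)) / 4 = -9.2/4 = -2.3
  s[U,W] = ((1.2)·(0.6) + (-1.8)·(1.6) + (-2.8)·(-0.4) + (2.2)·(1.6) + (1.2)·(-3.4)) / 4 = -1.6/4 = -0.4
  s[V,V] = ((-2.8)·(-2.8) + (4.2)·(4.2) + (-0.8)·(-0.8) + (0.2)·(0.2) + (-0.8)·(-0.8)) / 4 = 26.8/4 = 6.7
  s[V,W] = ((-2.8)·(0.6) + (4.2)·(1.6) + (-0.8)·(-0.4) + (0.2)·(1.6) + (-0.8)·(-3.4)) / 4 = 8.4/4 = 2.1
  s[W,W] = ((0.6)·(0.6) + (1.6)·(1.6) + (-0.4)·(-0.4) + (1.6)·(1.6) + (-3.4)·(-3.4)) / 4 = 17.2/4 = 4.3
  Sample standard deviations s_i = √(s[i,i]):
  s(U) = √(4.7) = 2.1679
  s(V) = √(6.7) = 2.5884
  s(W) = √(4.3) = 2.0736

Step 3 — r_{ij} = s_{ij} / (s_i · s_j):
  r[U,U] = 1 (diagonal).
  r[U,V] = -2.3 / (2.1679 · 2.5884) = -2.3 / 5.6116 = -0.4099
  r[U,W] = -0.4 / (2.1679 · 2.0736) = -0.4 / 4.4956 = -0.089
  r[V,V] = 1 (diagonal).
  r[V,W] = 2.1 / (2.5884 · 2.0736) = 2.1 / 5.3675 = 0.3912
  r[W,W] = 1 (diagonal).

R is symmetric with unit diagonal. Assembling:

R = [[1, -0.4099, -0.089],
 [-0.4099, 1, 0.3912],
 [-0.089, 0.3912, 1]]


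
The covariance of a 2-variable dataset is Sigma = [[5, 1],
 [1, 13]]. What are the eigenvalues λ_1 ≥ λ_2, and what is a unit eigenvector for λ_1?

Step 1 — characteristic polynomial of 2×2 Sigma:
  det(Sigma - λI) = λ² - trace · λ + det = 0.
  trace = 5 + 13 = 18, det = 5·13 - (1)² = 64.
Step 2 — discriminant:
  Δ = trace² - 4·det = 324 - 256 = 68.
Step 3 — eigenvalues:
  λ = (trace ± √Δ)/2 = (18 ± 8.2462)/2,
  λ_1 = 13.1231,  λ_2 = 4.8769.

Step 4 — unit eigenvector for λ_1: solve (Sigma - λ_1 I)v = 0. First row:
  (5 - 13.1231)·v_x + (1)·v_y = 0, i.e. (-8.1231)·v_x + (1)·v_y = 0,
  so v ∝ (b, λ_1 - a) = (1, 8.1231) = u.
  ||u|| = √((1)² + (8.1231)²) = √(66.9848) ≈ 8.1844,
  v_1 = u/||u|| ≈ (0.1222, 0.9925) (||v_1|| = 1).

λ_1 = 13.1231,  λ_2 = 4.8769;  v_1 ≈ (0.1222, 0.9925)


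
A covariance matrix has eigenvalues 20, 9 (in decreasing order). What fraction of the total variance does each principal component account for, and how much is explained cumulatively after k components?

Step 1 — total variance = trace(Sigma) = Σ λ_i = 20 + 9 = 29.

Step 2 — fraction explained by component i = λ_i / Σ λ:
  PC1: 20/29 = 0.6897
  PC2: 9/29 = 0.3103

Step 3 — cumulative fraction after k components = (λ_1 + ... + λ_k) / Σ λ:
  k = 1: 20/29 = 0.6897
  k = 2: (20 + 9)/29 = 29/29 = 1

Summary (fraction, with percent):

explained: PC1 0.6897 (68.97%), PC2 0.3103 (31.03%);  cumulative: 0.6897, 1


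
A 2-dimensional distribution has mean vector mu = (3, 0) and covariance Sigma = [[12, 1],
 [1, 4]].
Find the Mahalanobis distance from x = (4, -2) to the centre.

Step 1 — centre the observation: (x - mu) = (1, -2).

Step 2 — invert Sigma. det(Sigma) = 12·4 - (1)² = 47.
  Sigma^{-1} = (1/det) · [[d, -b], [-b, a]] = [[0.0851, -0.0213],
 [-0.0213, 0.2553]].

Step 3 — form the quadratic (x - mu)^T · Sigma^{-1} · (x - mu):
  Sigma^{-1} · (x - mu) = (0.1277, -0.5319).
  (x - mu)^T · [Sigma^{-1} · (x - mu)] = (1)·(0.1277) + (-2)·(-0.5319) = 1.1915.

Step 4 — take square root: d = √(1.1915) ≈ 1.0916.

d(x, mu) = √(1.1915) ≈ 1.0916


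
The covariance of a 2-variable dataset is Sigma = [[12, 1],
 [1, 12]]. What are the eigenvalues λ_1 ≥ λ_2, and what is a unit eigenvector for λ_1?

Step 1 — characteristic polynomial of 2×2 Sigma:
  det(Sigma - λI) = λ² - trace · λ + det = 0.
  trace = 12 + 12 = 24, det = 12·12 - (1)² = 143.
Step 2 — discriminant:
  Δ = trace² - 4·det = 576 - 572 = 4.
Step 3 — eigenvalues:
  λ = (trace ± √Δ)/2 = (24 ± 2)/2,
  λ_1 = 13,  λ_2 = 11.

Step 4 — unit eigenvector for λ_1: solve (Sigma - λ_1 I)v = 0. First row:
  (12 - 13)·v_x + (1)·v_y = 0, i.e. (-1)·v_x + (1)·v_y = 0,
  so v ∝ (b, λ_1 - a) = (1, 1) = u.
  ||u|| = √((1)² + (1)²) = √(2) ≈ 1.4142,
  v_1 = u/||u|| ≈ (0.7071, 0.7071) (||v_1|| = 1).

λ_1 = 13,  λ_2 = 11;  v_1 ≈ (0.7071, 0.7071)


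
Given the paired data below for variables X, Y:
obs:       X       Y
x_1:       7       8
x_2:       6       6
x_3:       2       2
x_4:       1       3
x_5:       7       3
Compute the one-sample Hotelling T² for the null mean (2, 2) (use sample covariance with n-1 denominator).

Step 1 — sample mean vector:
  mean(X) = (7 + 6 + 2 + 1 + 7) / 5 = 23/5 = 4.6
  mean(Y) = (8 + 6 + 2 + 3 + 3) / 5 = 22/5 = 4.4
  x̄ = (4.6, 4.4),  deviation x̄ - mu_0 = (4.6, 4.4) - (2, 2) = (2.6, 2.4).

Step 2 — sample covariance matrix, S[i,j] = (1/(n-1)) · Σ_k (x_{k,i} - mean_i) · (x_{k,j} - mean_j), divisor n-1 = 4:
  S[X,X] = ((2.4)·(2.4) + (1.4)·(1.4) + (-2.6)·(-2.6) + (-3.6)·(-3.6) + (2.4)·(2.4)) / 4 = 33.2/4 = 8.3
  S[X,Y] = ((2.4)·(3.6) + (1.4)·(1.6) + (-2.6)·(-2.4) + (-3.6)·(-1.4) + (2.4)·(-1.4)) / 4 = 18.8/4 = 4.7
  S[Y,Y] = ((3.6)·(3.6) + (1.6)·(1.6) + (-2.4)·(-2.4) + (-1.4)·(-1.4) + (-1.4)·(-1.4)) / 4 = 25.2/4 = 6.3
  S = [[8.3, 4.7],
 [4.7, 6.3]].

Step 3 — invert S. det(S) = 8.3·6.3 - (4.7)² = 30.2.
  S^{-1} = (1/det) · [[d, -b], [-b, a]] = [[0.2086, -0.1556],
 [-0.1556, 0.2748]].

Step 4 — quadratic form (x̄ - mu_0)^T · S^{-1} · (x̄ - mu_0):
  S^{-1} · (x̄ - mu_0) = (0.1689, 0.255),
  (x̄ - mu_0)^T · [...] = (2.6)·(0.1689) + (2.4)·(0.255) = 1.051.

Step 5 — scale by n: T² = 5 · 1.051 = 5.255.

T² ≈ 5.255


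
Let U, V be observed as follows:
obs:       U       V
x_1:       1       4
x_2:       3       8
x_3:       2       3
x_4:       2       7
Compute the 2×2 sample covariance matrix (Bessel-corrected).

Step 1 — column means:
  mean(U) = (1 + 3 + 2 + 2) / 4 = 8/4 = 2
  mean(V) = (4 + 8 + 3 + 7) / 4 = 22/4 = 5.5

Step 2 — sample covariance S[i,j] = (1/(n-1)) · Σ_k (x_{k,i} - mean_i) · (x_{k,j} - mean_j), with n-1 = 3.
  S[U,U] = ((-1)·(-1) + (1)·(1) + (0)·(0) + (0)·(0)) / 3 = 2/3 = 0.6667
  S[U,V] = ((-1)·(-1.5) + (1)·(2.5) + (0)·(-2.5) + (0)·(1.5)) / 3 = 4/3 = 1.3333
  S[V,V] = ((-1.5)·(-1.5) + (2.5)·(2.5) + (-2.5)·(-2.5) + (1.5)·(1.5)) / 3 = 17/3 = 5.6667

S is symmetric (S[j,i] = S[i,j]). Assembling:

S = [[0.6667, 1.3333],
 [1.3333, 5.6667]]


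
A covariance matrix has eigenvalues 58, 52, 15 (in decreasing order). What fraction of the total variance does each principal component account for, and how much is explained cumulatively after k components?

Step 1 — total variance = trace(Sigma) = Σ λ_i = 58 + 52 + 15 = 125.

Step 2 — fraction explained by component i = λ_i / Σ λ:
  PC1: 58/125 = 0.464
  PC2: 52/125 = 0.416
  PC3: 15/125 = 0.12

Step 3 — cumulative fraction after k components = (λ_1 + ... + λ_k) / Σ λ:
  k = 1: 58/125 = 0.464
  k = 2: (58 + 52)/125 = 110/125 = 0.88
  k = 3: (58 + 52 + 15)/125 = 125/125 = 1

Summary (fraction, with percent):

explained: PC1 0.464 (46.4%), PC2 0.416 (41.6%), PC3 0.12 (12%);  cumulative: 0.464, 0.88, 1


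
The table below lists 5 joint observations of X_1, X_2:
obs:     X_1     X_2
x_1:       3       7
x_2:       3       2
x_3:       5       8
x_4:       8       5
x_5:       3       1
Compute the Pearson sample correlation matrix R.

Step 1 — column means:
  mean(X_1) = (3 + 3 + 5 + 8 + 3) / 5 = 22/5 = 4.4
  mean(X_2) = (7 + 2 + 8 + 5 + 1) / 5 = 23/5 = 4.6

Step 2 — sample variances and covariances s[i,j] = (1/(n-1)) · Σ_k (x_{k,i} - mean_i) · (x_{k,j} - mean_j), with n-1 = 4:
  s[X_1,X_1] = ((-1.4)·(-1.4) + (-1.4)·(-1.4) + (0.6)·(0.6) + (3.6)·(3.6) + (-1.4)·(-1.4)) / 4 = 19.2/4 = 4.8
  s[X_1,X_2] = ((-1.4)·(2.4) + (-1.4)·(-2.6) + (0.6)·(3.4) + (3.6)·(0.4) + (-1.4)·(-3.6)) / 4 = 8.8/4 = 2.2
  s[X_2,X_2] = ((2.4)·(2.4) + (-2.6)·(-2.6) + (3.4)·(3.4) + (0.4)·(0.4) + (-3.6)·(-3.6)) / 4 = 37.2/4 = 9.3
  Sample standard deviations s_i = √(s[i,i]):
  s(X_1) = √(4.8) = 2.1909
  s(X_2) = √(9.3) = 3.0496

Step 3 — r_{ij} = s_{ij} / (s_i · s_j):
  r[X_1,X_1] = 1 (diagonal).
  r[X_1,X_2] = 2.2 / (2.1909 · 3.0496) = 2.2 / 6.6813 = 0.3293
  r[X_2,X_2] = 1 (diagonal).

R is symmetric with unit diagonal. Assembling:

R = [[1, 0.3293],
 [0.3293, 1]]


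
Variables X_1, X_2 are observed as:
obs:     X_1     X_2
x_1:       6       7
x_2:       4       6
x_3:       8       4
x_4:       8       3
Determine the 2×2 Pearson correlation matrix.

Step 1 — column means:
  mean(X_1) = (6 + 4 + 8 + 8) / 4 = 26/4 = 6.5
  mean(X_2) = (7 + 6 + 4 + 3) / 4 = 20/4 = 5

Step 2 — sample variances and covariances s[i,j] = (1/(n-1)) · Σ_k (x_{k,i} - mean_i) · (x_{k,j} - mean_j), with n-1 = 3:
  s[X_1,X_1] = ((-0.5)·(-0.5) + (-2.5)·(-2.5) + (1.5)·(1.5) + (1.5)·(1.5)) / 3 = 11/3 = 3.6667
  s[X_1,X_2] = ((-0.5)·(2) + (-2.5)·(1) + (1.5)·(-1) + (1.5)·(-2)) / 3 = -8/3 = -2.6667
  s[X_2,X_2] = ((2)·(2) + (1)·(1) + (-1)·(-1) + (-2)·(-2)) / 3 = 10/3 = 3.3333
  Sample standard deviations s_i = √(s[i,i]):
  s(X_1) = √(3.6667) = 1.9149
  s(X_2) = √(3.3333) = 1.8257

Step 3 — r_{ij} = s_{ij} / (s_i · s_j):
  r[X_1,X_1] = 1 (diagonal).
  r[X_1,X_2] = -2.6667 / (1.9149 · 1.8257) = -2.6667 / 3.496 = -0.7628
  r[X_2,X_2] = 1 (diagonal).

R is symmetric with unit diagonal. Assembling:

R = [[1, -0.7628],
 [-0.7628, 1]]


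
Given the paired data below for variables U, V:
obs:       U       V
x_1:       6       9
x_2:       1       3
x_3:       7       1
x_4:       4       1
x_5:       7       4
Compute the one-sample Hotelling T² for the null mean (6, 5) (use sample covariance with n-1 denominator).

Step 1 — sample mean vector:
  mean(U) = (6 + 1 + 7 + 4 + 7) / 5 = 25/5 = 5
  mean(V) = (9 + 3 + 1 + 1 + 4) / 5 = 18/5 = 3.6
  x̄ = (5, 3.6),  deviation x̄ - mu_0 = (5, 3.6) - (6, 5) = (-1, -1.4).

Step 2 — sample covariance matrix, S[i,j] = (1/(n-1)) · Σ_k (x_{k,i} - mean_i) · (x_{k,j} - mean_j), divisor n-1 = 4:
  S[U,U] = ((1)·(1) + (-4)·(-4) + (2)·(2) + (-1)·(-1) + (2)·(2)) / 4 = 26/4 = 6.5
  S[U,V] = ((1)·(5.4) + (-4)·(-0.6) + (2)·(-2.6) + (-1)·(-2.6) + (2)·(0.4)) / 4 = 6/4 = 1.5
  S[V,V] = ((5.4)·(5.4) + (-0.6)·(-0.6) + (-2.6)·(-2.6) + (-2.6)·(-2.6) + (0.4)·(0.4)) / 4 = 43.2/4 = 10.8
  S = [[6.5, 1.5],
 [1.5, 10.8]].

Step 3 — invert S. det(S) = 6.5·10.8 - (1.5)² = 67.95.
  S^{-1} = (1/det) · [[d, -b], [-b, a]] = [[0.1589, -0.0221],
 [-0.0221, 0.0957]].

Step 4 — quadratic form (x̄ - mu_0)^T · S^{-1} · (x̄ - mu_0):
  S^{-1} · (x̄ - mu_0) = (-0.128, -0.1118),
  (x̄ - mu_0)^T · [...] = (-1)·(-0.128) + (-1.4)·(-0.1118) = 0.2846.

Step 5 — scale by n: T² = 5 · 0.2846 = 1.4231.

T² ≈ 1.4231


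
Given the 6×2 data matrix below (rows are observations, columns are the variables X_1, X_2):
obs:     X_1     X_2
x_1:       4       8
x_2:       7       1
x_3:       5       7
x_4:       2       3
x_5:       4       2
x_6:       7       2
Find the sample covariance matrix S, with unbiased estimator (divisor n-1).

Step 1 — column means:
  mean(X_1) = (4 + 7 + 5 + 2 + 4 + 7) / 6 = 29/6 = 4.8333
  mean(X_2) = (8 + 1 + 7 + 3 + 2 + 2) / 6 = 23/6 = 3.8333

Step 2 — sample covariance S[i,j] = (1/(n-1)) · Σ_k (x_{k,i} - mean_i) · (x_{k,j} - mean_j), with n-1 = 5.
  S[X_1,X_1] = ((-0.8333)·(-0.8333) + (2.1667)·(2.1667) + (0.1667)·(0.1667) + (-2.8333)·(-2.8333) + (-0.8333)·(-0.8333) + (2.1667)·(2.1667)) / 5 = 18.8333/5 = 3.7667
  S[X_1,X_2] = ((-0.8333)·(4.1667) + (2.1667)·(-2.8333) + (0.1667)·(3.1667) + (-2.8333)·(-0.8333) + (-0.8333)·(-1.8333) + (2.1667)·(-1.8333)) / 5 = -9.1667/5 = -1.8333
  S[X_2,X_2] = ((4.1667)·(4.1667) + (-2.8333)·(-2.8333) + (3.1667)·(3.1667) + (-0.8333)·(-0.8333) + (-1.8333)·(-1.8333) + (-1.8333)·(-1.8333)) / 5 = 42.8333/5 = 8.5667

S is symmetric (S[j,i] = S[i,j]). Assembling:

S = [[3.7667, -1.8333],
 [-1.8333, 8.5667]]


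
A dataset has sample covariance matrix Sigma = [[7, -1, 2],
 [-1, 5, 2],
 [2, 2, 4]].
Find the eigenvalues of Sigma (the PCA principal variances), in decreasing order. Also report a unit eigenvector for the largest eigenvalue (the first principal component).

Step 1 — characteristic polynomial p(λ) = det(λI - Sigma) = λ³ - tr·λ² + c_1·λ - det, where tr = trace, c_1 = sum of the principal 2×2 minors, det = det(Sigma):
  tr = 7 + 5 + 4 = 16,
  c_1 = (7·5 - (-1)²) + (7·4 - (2)²) + (5·4 - (2)²) = 34 + 24 + 16 = 74,
  det = 7·(5·4 - (2)²) - (-1)·((-1)·4 - (2)·(2)) + (2)·((-1)·(2) - 5·(2)) = 7·(16) - (-1)·(-8) + (2)·(-12) = 80.
  So p(λ) = λ³ - 16λ² + 74λ - 80.
Step 2 — look for an integer root (rational root theorem: any rational root is an integer divisor of 80). Testing λ = 8:
  p(8) = 512 - 1024 + 592 - 80 = 0  ✓
  Dividing out (λ - 8): p(λ) = (λ - 8)(λ² - 8λ + 10).
Step 3 — remaining eigenvalues from the quadratic λ² - 8λ + 10 = 0:
  Δ = 8² - 4·10 = 64 - 40 = 24,  λ = (8 ± √24)/2 = (8 ± 4.899)/2 ≈ 6.4495 or 1.5505.
  Sorted: λ_1 = 8,  λ_2 = 6.4495,  λ_3 = 1.5505  (check: sum = 16 = tr ✓).

Step 4 — unit eigenvector for λ_1 = 8: v spans the null space of (Sigma - λ_1 I), whose rows are
  r_1 = (-1, -1, 2),  r_2 = (-1, -3, 2),  r_3 = (2, 2, -4).
  v is orthogonal to every row, so take v ∝ r_1 × r_2 = ((-1)·(2) - (2)·(-3), (2)·(-1) - (-1)·(2), (-1)·(-3) - (-1)·(-1)) = (4, 0, 2).
  Rescale (divide by 2): u = (2, 0, 1).
  ||u|| = √((2)² + (0)² + (1)²) = √(5) ≈ 2.2361,  v_1 = u/||u|| ≈ (0.8944, 0, 0.4472) (||v_1|| = 1).

λ_1 = 8,  λ_2 = 6.4495,  λ_3 = 1.5505;  v_1 ≈ (0.8944, 0, 0.4472)


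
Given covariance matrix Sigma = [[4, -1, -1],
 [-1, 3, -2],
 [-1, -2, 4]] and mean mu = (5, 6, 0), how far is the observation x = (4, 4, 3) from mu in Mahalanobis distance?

Step 1 — centre the observation: (x - mu) = (-1, -2, 3).

Step 2 — invert Sigma (cofactor / det for 3×3, or solve directly):
  Sigma^{-1} = [[0.381, 0.2857, 0.2381],
 [0.2857, 0.7143, 0.4286],
 [0.2381, 0.4286, 0.5238]].

Step 3 — form the quadratic (x - mu)^T · Sigma^{-1} · (x - mu):
  Sigma^{-1} · (x - mu) = (-0.2381, -0.4286, 0.4762).
  (x - mu)^T · [Sigma^{-1} · (x - mu)] = (-1)·(-0.2381) + (-2)·(-0.4286) + (3)·(0.4762) = 2.5238.

Step 4 — take square root: d = √(2.5238) ≈ 1.5887.

d(x, mu) = √(2.5238) ≈ 1.5887


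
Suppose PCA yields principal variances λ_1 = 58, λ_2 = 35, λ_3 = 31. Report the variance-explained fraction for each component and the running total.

Step 1 — total variance = trace(Sigma) = Σ λ_i = 58 + 35 + 31 = 124.

Step 2 — fraction explained by component i = λ_i / Σ λ:
  PC1: 58/124 = 0.4677
  PC2: 35/124 = 0.2823
  PC3: 31/124 = 0.25

Step 3 — cumulative fraction after k components = (λ_1 + ... + λ_k) / Σ λ:
  k = 1: 58/124 = 0.4677
  k = 2: (58 + 35)/124 = 93/124 = 0.75
  k = 3: (58 + 35 + 31)/124 = 124/124 = 1

Summary (fraction, with percent):

explained: PC1 0.4677 (46.77%), PC2 0.2823 (28.23%), PC3 0.25 (25%);  cumulative: 0.4677, 0.75, 1


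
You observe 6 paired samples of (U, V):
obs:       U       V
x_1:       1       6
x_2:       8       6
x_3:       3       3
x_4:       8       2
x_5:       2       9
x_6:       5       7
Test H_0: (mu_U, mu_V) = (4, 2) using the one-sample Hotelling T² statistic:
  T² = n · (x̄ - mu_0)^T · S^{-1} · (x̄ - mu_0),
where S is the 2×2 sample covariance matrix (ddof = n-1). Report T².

Step 1 — sample mean vector:
  mean(U) = (1 + 8 + 3 + 8 + 2 + 5) / 6 = 27/6 = 4.5
  mean(V) = (6 + 6 + 3 + 2 + 9 + 7) / 6 = 33/6 = 5.5
  x̄ = (4.5, 5.5),  deviation x̄ - mu_0 = (4.5, 5.5) - (4, 2) = (0.5, 3.5).

Step 2 — sample covariance matrix, S[i,j] = (1/(n-1)) · Σ_k (x_{k,i} - mean_i) · (x_{k,j} - mean_j), divisor n-1 = 5:
  S[U,U] = ((-3.5)·(-3.5) + (3.5)·(3.5) + (-1.5)·(-1.5) + (3.5)·(3.5) + (-2.5)·(-2.5) + (0.5)·(0.5)) / 5 = 45.5/5 = 9.1
  S[U,V] = ((-3.5)·(0.5) + (3.5)·(0.5) + (-1.5)·(-2.5) + (3.5)·(-3.5) + (-2.5)·(3.5) + (0.5)·(1.5)) / 5 = -16.5/5 = -3.3
  S[V,V] = ((0.5)·(0.5) + (0.5)·(0.5) + (-2.5)·(-2.5) + (-3.5)·(-3.5) + (3.5)·(3.5) + (1.5)·(1.5)) / 5 = 33.5/5 = 6.7
  S = [[9.1, -3.3],
 [-3.3, 6.7]].

Step 3 — invert S. det(S) = 9.1·6.7 - (-3.3)² = 50.08.
  S^{-1} = (1/det) · [[d, -b], [-b, a]] = [[0.1338, 0.0659],
 [0.0659, 0.1817]].

Step 4 — quadratic form (x̄ - mu_0)^T · S^{-1} · (x̄ - mu_0):
  S^{-1} · (x̄ - mu_0) = (0.2975, 0.6689),
  (x̄ - mu_0)^T · [...] = (0.5)·(0.2975) + (3.5)·(0.6689) = 2.49.

Step 5 — scale by n: T² = 6 · 2.49 = 14.9401.

T² ≈ 14.9401


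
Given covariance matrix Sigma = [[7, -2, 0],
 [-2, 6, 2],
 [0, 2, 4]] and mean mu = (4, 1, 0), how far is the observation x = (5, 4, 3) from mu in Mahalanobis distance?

Step 1 — centre the observation: (x - mu) = (1, 3, 3).

Step 2 — invert Sigma (cofactor / det for 3×3, or solve directly):
  Sigma^{-1} = [[0.1613, 0.0645, -0.0323],
 [0.0645, 0.2258, -0.1129],
 [-0.0323, -0.1129, 0.3065]].

Step 3 — form the quadratic (x - mu)^T · Sigma^{-1} · (x - mu):
  Sigma^{-1} · (x - mu) = (0.2581, 0.4032, 0.5484).
  (x - mu)^T · [Sigma^{-1} · (x - mu)] = (1)·(0.2581) + (3)·(0.4032) + (3)·(0.5484) = 3.1129.

Step 4 — take square root: d = √(3.1129) ≈ 1.7643.

d(x, mu) = √(3.1129) ≈ 1.7643


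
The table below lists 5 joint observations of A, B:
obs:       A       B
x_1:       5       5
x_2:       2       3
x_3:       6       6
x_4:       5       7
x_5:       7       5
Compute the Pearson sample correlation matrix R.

Step 1 — column means:
  mean(A) = (5 + 2 + 6 + 5 + 7) / 5 = 25/5 = 5
  mean(B) = (5 + 3 + 6 + 7 + 5) / 5 = 26/5 = 5.2

Step 2 — sample variances and covariances s[i,j] = (1/(n-1)) · Σ_k (x_{k,i} - mean_i) · (x_{k,j} - mean_j), with n-1 = 4:
  s[A,A] = ((0)·(0) + (-3)·(-3) + (1)·(1) + (0)·(0) + (2)·(2)) / 4 = 14/4 = 3.5
  s[A,B] = ((0)·(-0.2) + (-3)·(-2.2) + (1)·(0.8) + (0)·(1.8) + (2)·(-0.2)) / 4 = 7/4 = 1.75
  s[B,B] = ((-0.2)·(-0.2) + (-2.2)·(-2.2) + (0.8)·(0.8) + (1.8)·(1.8) + (-0.2)·(-0.2)) / 4 = 8.8/4 = 2.2
  Sample standard deviations s_i = √(s[i,i]):
  s(A) = √(3.5) = 1.8708
  s(B) = √(2.2) = 1.4832

Step 3 — r_{ij} = s_{ij} / (s_i · s_j):
  r[A,A] = 1 (diagonal).
  r[A,B] = 1.75 / (1.8708 · 1.4832) = 1.75 / 2.7749 = 0.6307
  r[B,B] = 1 (diagonal).

R is symmetric with unit diagonal. Assembling:

R = [[1, 0.6307],
 [0.6307, 1]]


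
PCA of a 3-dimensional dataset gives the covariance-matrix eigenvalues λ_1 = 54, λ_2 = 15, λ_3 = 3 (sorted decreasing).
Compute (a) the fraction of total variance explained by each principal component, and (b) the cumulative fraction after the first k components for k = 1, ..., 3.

Step 1 — total variance = trace(Sigma) = Σ λ_i = 54 + 15 + 3 = 72.

Step 2 — fraction explained by component i = λ_i / Σ λ:
  PC1: 54/72 = 0.75
  PC2: 15/72 = 0.2083
  PC3: 3/72 = 0.0417

Step 3 — cumulative fraction after k components = (λ_1 + ... + λ_k) / Σ λ:
  k = 1: 54/72 = 0.75
  k = 2: (54 + 15)/72 = 69/72 = 0.9583
  k = 3: (54 + 15 + 3)/72 = 72/72 = 1

Summary (fraction, with percent):

explained: PC1 0.75 (75%), PC2 0.2083 (20.83%), PC3 0.0417 (4.17%);  cumulative: 0.75, 0.9583, 1


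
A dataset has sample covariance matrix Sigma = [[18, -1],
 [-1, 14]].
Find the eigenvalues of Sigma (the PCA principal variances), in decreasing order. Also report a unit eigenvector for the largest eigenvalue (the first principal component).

Step 1 — characteristic polynomial of 2×2 Sigma:
  det(Sigma - λI) = λ² - trace · λ + det = 0.
  trace = 18 + 14 = 32, det = 18·14 - (-1)² = 251.
Step 2 — discriminant:
  Δ = trace² - 4·det = 1024 - 1004 = 20.
Step 3 — eigenvalues:
  λ = (trace ± √Δ)/2 = (32 ± 4.4721)/2,
  λ_1 = 18.2361,  λ_2 = 13.7639.

Step 4 — unit eigenvector for λ_1: solve (Sigma - λ_1 I)v = 0. First row:
  (18 - 18.2361)·v_x + (-1)·v_y = 0, i.e. (-0.2361)·v_x + (-1)·v_y = 0,
  so v ∝ (b, λ_1 - a) = (-1, 0.2361); multiply by -1 so the first entry is positive: u = (1, -0.2361).
  ||u|| = √((1)² + (-0.2361)²) = √(1.0557) ≈ 1.0275,
  v_1 = u/||u|| ≈ (0.9732, -0.2298) (||v_1|| = 1).

λ_1 = 18.2361,  λ_2 = 13.7639;  v_1 ≈ (0.9732, -0.2298)


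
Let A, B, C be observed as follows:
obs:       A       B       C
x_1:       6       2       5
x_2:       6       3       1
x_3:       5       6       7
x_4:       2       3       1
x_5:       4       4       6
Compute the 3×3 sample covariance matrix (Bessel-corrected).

Step 1 — column means:
  mean(A) = (6 + 6 + 5 + 2 + 4) / 5 = 23/5 = 4.6
  mean(B) = (2 + 3 + 6 + 3 + 4) / 5 = 18/5 = 3.6
  mean(C) = (5 + 1 + 7 + 1 + 6) / 5 = 20/5 = 4

Step 2 — sample covariance S[i,j] = (1/(n-1)) · Σ_k (x_{k,i} - mean_i) · (x_{k,j} - mean_j), with n-1 = 4.
  S[A,A] = ((1.4)·(1.4) + (1.4)·(1.4) + (0.4)·(0.4) + (-2.6)·(-2.6) + (-0.6)·(-0.6)) / 4 = 11.2/4 = 2.8
  S[A,B] = ((1.4)·(-1.6) + (1.4)·(-0.6) + (0.4)·(2.4) + (-2.6)·(-0.6) + (-0.6)·(0.4)) / 4 = -0.8/4 = -0.2
  S[A,C] = ((1.4)·(1) + (1.4)·(-3) + (0.4)·(3) + (-2.6)·(-3) + (-0.6)·(2)) / 4 = 5/4 = 1.25
  S[B,B] = ((-1.6)·(-1.6) + (-0.6)·(-0.6) + (2.4)·(2.4) + (-0.6)·(-0.6) + (0.4)·(0.4)) / 4 = 9.2/4 = 2.3
  S[B,C] = ((-1.6)·(1) + (-0.6)·(-3) + (2.4)·(3) + (-0.6)·(-3) + (0.4)·(2)) / 4 = 10/4 = 2.5
  S[C,C] = ((1)·(1) + (-3)·(-3) + (3)·(3) + (-3)·(-3) + (2)·(2)) / 4 = 32/4 = 8

S is symmetric (S[j,i] = S[i,j]). Assembling:

S = [[2.8, -0.2, 1.25],
 [-0.2, 2.3, 2.5],
 [1.25, 2.5, 8]]


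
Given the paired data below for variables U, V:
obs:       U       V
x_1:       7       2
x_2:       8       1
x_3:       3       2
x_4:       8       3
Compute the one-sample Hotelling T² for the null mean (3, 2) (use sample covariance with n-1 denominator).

Step 1 — sample mean vector:
  mean(U) = (7 + 8 + 3 + 8) / 4 = 26/4 = 6.5
  mean(V) = (2 + 1 + 2 + 3) / 4 = 8/4 = 2
  x̄ = (6.5, 2),  deviation x̄ - mu_0 = (6.5, 2) - (3, 2) = (3.5, 0).

Step 2 — sample covariance matrix, S[i,j] = (1/(n-1)) · Σ_k (x_{k,i} - mean_i) · (x_{k,j} - mean_j), divisor n-1 = 3:
  S[U,U] = ((0.5)·(0.5) + (1.5)·(1.5) + (-3.5)·(-3.5) + (1.5)·(1.5)) / 3 = 17/3 = 5.6667
  S[U,V] = ((0.5)·(0) + (1.5)·(-1) + (-3.5)·(0) + (1.5)·(1)) / 3 = 0/3 = 0
  S[V,V] = ((0)·(0) + (-1)·(-1) + (0)·(0) + (1)·(1)) / 3 = 2/3 = 0.6667
  S = [[5.6667, 0],
 [0, 0.6667]].

Step 3 — invert S. det(S) = 5.6667·0.6667 - (0)² = 3.7778.
  S^{-1} = (1/det) · [[d, -b], [-b, a]] = [[0.1765, 0],
 [0, 1.5]].

Step 4 — quadratic form (x̄ - mu_0)^T · S^{-1} · (x̄ - mu_0):
  S^{-1} · (x̄ - mu_0) = (0.6176, 0),
  (x̄ - mu_0)^T · [...] = (3.5)·(0.6176) + (0)·(0) = 2.1618.

Step 5 — scale by n: T² = 4 · 2.1618 = 8.6471.

T² ≈ 8.6471
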